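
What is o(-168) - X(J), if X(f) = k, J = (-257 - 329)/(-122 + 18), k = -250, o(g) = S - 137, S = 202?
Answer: 315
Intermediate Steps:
o(g) = 65 (o(g) = 202 - 137 = 65)
J = 293/52 (J = -586/(-104) = -586*(-1/104) = 293/52 ≈ 5.6346)
X(f) = -250
o(-168) - X(J) = 65 - 1*(-250) = 65 + 250 = 315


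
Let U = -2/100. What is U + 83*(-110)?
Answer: -456501/50 ≈ -9130.0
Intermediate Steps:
U = -1/50 (U = -2*1/100 = -1/50 ≈ -0.020000)
U + 83*(-110) = -1/50 + 83*(-110) = -1/50 - 9130 = -456501/50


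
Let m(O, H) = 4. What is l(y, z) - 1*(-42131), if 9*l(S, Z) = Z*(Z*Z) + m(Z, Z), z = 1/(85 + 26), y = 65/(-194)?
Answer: 518582425474/12308679 ≈ 42131.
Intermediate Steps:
y = -65/194 (y = 65*(-1/194) = -65/194 ≈ -0.33505)
z = 1/111 ≈ 0.0090090
l(S, Z) = 4/9 + Z³/9 (l(S, Z) = (Z*(Z*Z) + 4)/9 = (Z*Z² + 4)/9 = (Z³ + 4)/9 = (4 + Z³)/9 = 4/9 + Z³/9)
l(y, z) - 1*(-42131) = (4/9 + (1/111)³/9) - 1*(-42131) = (4/9 + (⅑)*(1/1367631)) + 42131 = (4/9 + 1/12308679) + 42131 = 5470525/12308679 + 42131 = 518582425474/12308679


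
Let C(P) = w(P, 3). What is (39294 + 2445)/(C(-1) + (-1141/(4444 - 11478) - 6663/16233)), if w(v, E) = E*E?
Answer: 529542331262/111033401 ≈ 4769.2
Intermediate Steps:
w(v, E) = E**2
C(P) = 9 (C(P) = 3**2 = 9)
(39294 + 2445)/(C(-1) + (-1141/(4444 - 11478) - 6663/16233)) = (39294 + 2445)/(9 + (-1141/(4444 - 11478) - 6663/16233)) = 41739/(9 + (-1141/(-7034) - 6663*1/16233)) = 41739/(9 + (-1141*(-1/7034) - 2221/5411)) = 41739/(9 + (1141/7034 - 2221/5411)) = 41739/(9 - 9448563/38060974) = 41739/(333100203/38060974) = 41739*(38060974/333100203) = 529542331262/111033401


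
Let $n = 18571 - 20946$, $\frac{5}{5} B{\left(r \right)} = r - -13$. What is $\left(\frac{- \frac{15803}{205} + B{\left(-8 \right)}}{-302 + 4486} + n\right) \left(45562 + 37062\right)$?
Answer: $- \frac{21039166507184}{107215} \approx -1.9623 \cdot 10^{8}$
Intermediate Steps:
$B{\left(r \right)} = 13 + r$ ($B{\left(r \right)} = r - -13 = r + 13 = 13 + r$)
$n = -2375$
$\left(\frac{- \frac{15803}{205} + B{\left(-8 \right)}}{-302 + 4486} + n\right) \left(45562 + 37062\right) = \left(\frac{- \frac{15803}{205} + \left(13 - 8\right)}{-302 + 4486} - 2375\right) \left(45562 + 37062\right) = \left(\frac{\left(-15803\right) \frac{1}{205} + 5}{4184} - 2375\right) 82624 = \left(\left(- \frac{15803}{205} + 5\right) \frac{1}{4184} - 2375\right) 82624 = \left(\left(- \frac{14778}{205}\right) \frac{1}{4184} - 2375\right) 82624 = \left(- \frac{7389}{428860} - 2375\right) 82624 = \left(- \frac{1018549889}{428860}\right) 82624 = - \frac{21039166507184}{107215}$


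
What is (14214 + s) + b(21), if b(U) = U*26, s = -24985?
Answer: -10225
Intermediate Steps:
b(U) = 26*U
(14214 + s) + b(21) = (14214 - 24985) + 26*21 = -10771 + 546 = -10225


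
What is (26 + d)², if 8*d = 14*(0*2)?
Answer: 676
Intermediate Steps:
d = 0 (d = (14*(0*2))/8 = (14*0)/8 = (⅛)*0 = 0)
(26 + d)² = (26 + 0)² = 26² = 676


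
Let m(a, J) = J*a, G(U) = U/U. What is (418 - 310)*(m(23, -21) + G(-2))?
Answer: -52056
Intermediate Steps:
G(U) = 1
(418 - 310)*(m(23, -21) + G(-2)) = (418 - 310)*(-21*23 + 1) = 108*(-483 + 1) = 108*(-482) = -52056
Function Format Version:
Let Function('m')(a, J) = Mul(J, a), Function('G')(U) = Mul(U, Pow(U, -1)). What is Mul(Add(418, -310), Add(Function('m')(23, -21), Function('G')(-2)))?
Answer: -52056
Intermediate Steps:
Function('G')(U) = 1
Mul(Add(418, -310), Add(Function('m')(23, -21), Function('G')(-2))) = Mul(Add(418, -310), Add(Mul(-21, 23), 1)) = Mul(108, Add(-483, 1)) = Mul(108, -482) = -52056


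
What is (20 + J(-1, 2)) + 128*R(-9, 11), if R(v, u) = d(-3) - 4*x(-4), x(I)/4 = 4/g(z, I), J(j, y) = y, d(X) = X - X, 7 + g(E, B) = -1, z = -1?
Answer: 1046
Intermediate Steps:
g(E, B) = -8 (g(E, B) = -7 - 1 = -8)
d(X) = 0
x(I) = -2 (x(I) = 4*(4/(-8)) = 4*(4*(-1/8)) = 4*(-1/2) = -2)
R(v, u) = 8 (R(v, u) = 0 - 4*(-2) = 0 + 8 = 8)
(20 + J(-1, 2)) + 128*R(-9, 11) = (20 + 2) + 128*8 = 22 + 1024 = 1046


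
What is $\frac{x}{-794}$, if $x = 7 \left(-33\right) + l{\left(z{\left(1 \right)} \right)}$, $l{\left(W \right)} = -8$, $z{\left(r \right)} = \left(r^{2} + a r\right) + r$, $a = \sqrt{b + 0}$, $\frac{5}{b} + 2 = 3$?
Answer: $\frac{239}{794} \approx 0.30101$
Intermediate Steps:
$b = 5$ ($b = \frac{5}{-2 + 3} = \frac{5}{1} = 5 \cdot 1 = 5$)
$a = \sqrt{5}$ ($a = \sqrt{5 + 0} = \sqrt{5} \approx 2.2361$)
$z{\left(r \right)} = r + r^{2} + r \sqrt{5}$ ($z{\left(r \right)} = \left(r^{2} + \sqrt{5} r\right) + r = \left(r^{2} + r \sqrt{5}\right) + r = r + r^{2} + r \sqrt{5}$)
$x = -239$ ($x = 7 \left(-33\right) - 8 = -231 - 8 = -239$)
$\frac{x}{-794} = - \frac{239}{-794} = \left(-239\right) \left(- \frac{1}{794}\right) = \frac{239}{794}$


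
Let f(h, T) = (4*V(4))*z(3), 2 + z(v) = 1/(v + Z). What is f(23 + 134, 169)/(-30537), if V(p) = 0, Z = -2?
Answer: 0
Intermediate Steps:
z(v) = -2 + 1/(-2 + v) (z(v) = -2 + 1/(v - 2) = -2 + 1/(-2 + v))
f(h, T) = 0 (f(h, T) = (4*0)*((5 - 2*3)/(-2 + 3)) = 0*((5 - 6)/1) = 0*(1*(-1)) = 0*(-1) = 0)
f(23 + 134, 169)/(-30537) = 0/(-30537) = 0*(-1/30537) = 0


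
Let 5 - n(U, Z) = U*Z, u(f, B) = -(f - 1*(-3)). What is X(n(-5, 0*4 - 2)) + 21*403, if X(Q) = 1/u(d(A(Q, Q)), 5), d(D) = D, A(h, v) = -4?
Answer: 8464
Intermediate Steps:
u(f, B) = -3 - f (u(f, B) = -(f + 3) = -(3 + f) = -3 - f)
n(U, Z) = 5 - U*Z
X(Q) = 1 (X(Q) = 1/(-3 - 1*(-4)) = 1/(-3 + 4) = 1/1 = 1)
X(n(-5, 0*4 - 2)) + 21*403 = 1 + 21*403 = 1 + 8463 = 8464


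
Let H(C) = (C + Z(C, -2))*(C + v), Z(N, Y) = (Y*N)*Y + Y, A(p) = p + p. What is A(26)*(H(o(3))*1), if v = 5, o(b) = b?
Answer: 5408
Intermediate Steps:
A(p) = 2*p
Z(N, Y) = Y + N*Y² (Z(N, Y) = (N*Y)*Y + Y = N*Y² + Y = Y + N*Y²)
H(C) = (-2 + 5*C)*(5 + C) (H(C) = (C - 2*(1 + C*(-2)))*(C + 5) = (C - 2*(1 - 2*C))*(5 + C) = (C + (-2 + 4*C))*(5 + C) = (-2 + 5*C)*(5 + C))
A(26)*(H(o(3))*1) = (2*26)*((-10 + 5*3² + 23*3)*1) = 52*((-10 + 5*9 + 69)*1) = 52*((-10 + 45 + 69)*1) = 52*(104*1) = 52*104 = 5408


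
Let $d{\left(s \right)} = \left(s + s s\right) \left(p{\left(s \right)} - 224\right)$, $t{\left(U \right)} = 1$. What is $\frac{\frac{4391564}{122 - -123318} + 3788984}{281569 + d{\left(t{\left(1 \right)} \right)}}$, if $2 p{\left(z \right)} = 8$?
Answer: $\frac{116929144131}{8675640940} \approx 13.478$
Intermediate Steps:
$p{\left(z \right)} = 4$ ($p{\left(z \right)} = \frac{1}{2} \cdot 8 = 4$)
$d{\left(s \right)} = - 220 s - 220 s^{2}$ ($d{\left(s \right)} = \left(s + s s\right) \left(4 - 224\right) = \left(s + s^{2}\right) \left(-220\right) = - 220 s - 220 s^{2}$)
$\frac{\frac{4391564}{122 - -123318} + 3788984}{281569 + d{\left(t{\left(1 \right)} \right)}} = \frac{\frac{4391564}{122 - -123318} + 3788984}{281569 + 220 \cdot 1 \left(-1 - 1\right)} = \frac{\frac{4391564}{122 + 123318} + 3788984}{281569 + 220 \cdot 1 \left(-1 - 1\right)} = \frac{\frac{4391564}{123440} + 3788984}{281569 + 220 \cdot 1 \left(-2\right)} = \frac{4391564 \cdot \frac{1}{123440} + 3788984}{281569 - 440} = \frac{\frac{1097891}{30860} + 3788984}{281129} = \frac{116929144131}{30860} \cdot \frac{1}{281129} = \frac{116929144131}{8675640940}$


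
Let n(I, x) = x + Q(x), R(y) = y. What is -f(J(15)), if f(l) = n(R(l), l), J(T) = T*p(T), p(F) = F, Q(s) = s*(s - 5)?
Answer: -49725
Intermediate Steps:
Q(s) = s*(-5 + s)
n(I, x) = x + x*(-5 + x)
J(T) = T**2 (J(T) = T*T = T**2)
f(l) = l*(-4 + l)
-f(J(15)) = -15**2*(-4 + 15**2) = -225*(-4 + 225) = -225*221 = -1*49725 = -49725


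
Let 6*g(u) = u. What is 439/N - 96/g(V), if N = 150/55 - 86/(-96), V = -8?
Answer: 369528/1913 ≈ 193.17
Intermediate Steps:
g(u) = u/6
N = 1913/528 (N = 150*(1/55) - 86*(-1/96) = 30/11 + 43/48 = 1913/528 ≈ 3.6231)
439/N - 96/g(V) = 439/(1913/528) - 96/((1/6)*(-8)) = 439*(528/1913) - 96/(-4/3) = 231792/1913 - 96*(-3/4) = 231792/1913 + 72 = 369528/1913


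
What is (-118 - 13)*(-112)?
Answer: 14672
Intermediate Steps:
(-118 - 13)*(-112) = -131*(-112) = 14672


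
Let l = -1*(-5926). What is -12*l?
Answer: -71112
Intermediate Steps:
l = 5926
-12*l = -12*5926 = -71112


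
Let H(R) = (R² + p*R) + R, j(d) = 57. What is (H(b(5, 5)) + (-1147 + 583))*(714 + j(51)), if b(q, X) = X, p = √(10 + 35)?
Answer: -411714 + 11565*√5 ≈ -3.8585e+5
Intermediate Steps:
p = 3*√5 (p = √45 = 3*√5 ≈ 6.7082)
H(R) = R + R² + 3*R*√5 (H(R) = (R² + (3*√5)*R) + R = (R² + 3*R*√5) + R = R + R² + 3*R*√5)
(H(b(5, 5)) + (-1147 + 583))*(714 + j(51)) = (5*(1 + 5 + 3*√5) + (-1147 + 583))*(714 + 57) = (5*(6 + 3*√5) - 564)*771 = ((30 + 15*√5) - 564)*771 = (-534 + 15*√5)*771 = -411714 + 11565*√5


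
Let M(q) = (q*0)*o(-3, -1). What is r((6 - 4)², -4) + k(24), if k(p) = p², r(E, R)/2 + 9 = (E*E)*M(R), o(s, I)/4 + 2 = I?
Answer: 558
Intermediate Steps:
o(s, I) = -8 + 4*I
M(q) = 0 (M(q) = (q*0)*(-8 + 4*(-1)) = 0*(-8 - 4) = 0*(-12) = 0)
r(E, R) = -18 (r(E, R) = -18 + 2*((E*E)*0) = -18 + 2*(E²*0) = -18 + 2*0 = -18 + 0 = -18)
r((6 - 4)², -4) + k(24) = -18 + 24² = -18 + 576 = 558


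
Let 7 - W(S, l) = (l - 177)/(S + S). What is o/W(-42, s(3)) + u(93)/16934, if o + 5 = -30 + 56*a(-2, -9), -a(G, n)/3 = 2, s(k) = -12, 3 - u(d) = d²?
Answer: -12647165/160873 ≈ -78.616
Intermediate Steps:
u(d) = 3 - d²
a(G, n) = -6 (a(G, n) = -3*2 = -6)
W(S, l) = 7 - (-177 + l)/(2*S) (W(S, l) = 7 - (l - 177)/(S + S) = 7 - (-177 + l)/(2*S))
o = -371 (o = -5 + (-30 + 56*(-6)) = -5 + (-30 - 336) = -5 - 366 = -371)
o/W(-42, s(3)) + u(93)/16934 = -371*(-84/(177 - 1*(-12) + 14*(-42))) + (3 - 1*93²)/16934 = -371*(-84/(177 + 12 - 588)) + (3 - 1*8649)*(1/16934) = -371/((½)*(-1/42)*(-399)) + (3 - 8649)*(1/16934) = -371/19/4 - 8646*1/16934 = -371*4/19 - 4323/8467 = -1484/19 - 4323/8467 = -12647165/160873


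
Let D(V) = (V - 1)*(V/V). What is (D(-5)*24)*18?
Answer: -2592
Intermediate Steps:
D(V) = -1 + V (D(V) = (-1 + V)*1 = -1 + V)
(D(-5)*24)*18 = ((-1 - 5)*24)*18 = -6*24*18 = -144*18 = -2592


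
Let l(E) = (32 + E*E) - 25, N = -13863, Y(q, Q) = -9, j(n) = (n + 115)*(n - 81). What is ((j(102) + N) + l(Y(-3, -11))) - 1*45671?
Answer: -54889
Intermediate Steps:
j(n) = (-81 + n)*(115 + n) (j(n) = (115 + n)*(-81 + n) = (-81 + n)*(115 + n))
l(E) = 7 + E² (l(E) = (32 + E²) - 25 = 7 + E²)
((j(102) + N) + l(Y(-3, -11))) - 1*45671 = (((-9315 + 102² + 34*102) - 13863) + (7 + (-9)²)) - 1*45671 = (((-9315 + 10404 + 3468) - 13863) + (7 + 81)) - 45671 = ((4557 - 13863) + 88) - 45671 = (-9306 + 88) - 45671 = -9218 - 45671 = -54889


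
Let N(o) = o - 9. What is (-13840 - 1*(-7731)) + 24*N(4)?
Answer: -6229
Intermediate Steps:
N(o) = -9 + o
(-13840 - 1*(-7731)) + 24*N(4) = (-13840 - 1*(-7731)) + 24*(-9 + 4) = (-13840 + 7731) + 24*(-5) = -6109 - 120 = -6229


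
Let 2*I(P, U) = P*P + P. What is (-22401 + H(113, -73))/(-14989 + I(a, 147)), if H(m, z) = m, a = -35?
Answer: 11144/7197 ≈ 1.5484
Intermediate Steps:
I(P, U) = P/2 + P²/2 (I(P, U) = (P*P + P)/2 = (P² + P)/2 = (P + P²)/2 = P/2 + P²/2)
(-22401 + H(113, -73))/(-14989 + I(a, 147)) = (-22401 + 113)/(-14989 + (½)*(-35)*(1 - 35)) = -22288/(-14989 + (½)*(-35)*(-34)) = -22288/(-14989 + 595) = -22288/(-14394) = -22288*(-1/14394) = 11144/7197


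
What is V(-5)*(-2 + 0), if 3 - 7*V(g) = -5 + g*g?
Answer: 34/7 ≈ 4.8571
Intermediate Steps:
V(g) = 8/7 - g²/7 (V(g) = 3/7 - (-5 + g*g)/7 = 3/7 - (-5 + g²)/7 = 3/7 + (5/7 - g²/7) = 8/7 - g²/7)
V(-5)*(-2 + 0) = (8/7 - ⅐*(-5)²)*(-2 + 0) = (8/7 - ⅐*25)*(-2) = (8/7 - 25/7)*(-2) = -17/7*(-2) = 34/7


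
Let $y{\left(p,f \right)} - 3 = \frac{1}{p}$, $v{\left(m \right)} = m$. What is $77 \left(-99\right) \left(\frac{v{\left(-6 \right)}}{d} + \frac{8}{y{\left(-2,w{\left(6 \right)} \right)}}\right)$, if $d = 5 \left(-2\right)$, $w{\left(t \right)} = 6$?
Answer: $- \frac{144837}{5} \approx -28967.0$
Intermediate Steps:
$y{\left(p,f \right)} = 3 + \frac{1}{p}$
$d = -10$
$77 \left(-99\right) \left(\frac{v{\left(-6 \right)}}{d} + \frac{8}{y{\left(-2,w{\left(6 \right)} \right)}}\right) = 77 \left(-99\right) \left(- \frac{6}{-10} + \frac{8}{3 + \frac{1}{-2}}\right) = - 7623 \left(\left(-6\right) \left(- \frac{1}{10}\right) + \frac{8}{3 - \frac{1}{2}}\right) = - 7623 \left(\frac{3}{5} + \frac{8}{\frac{5}{2}}\right) = - 7623 \left(\frac{3}{5} + 8 \cdot \frac{2}{5}\right) = - 7623 \left(\frac{3}{5} + \frac{16}{5}\right) = \left(-7623\right) \frac{19}{5} = - \frac{144837}{5}$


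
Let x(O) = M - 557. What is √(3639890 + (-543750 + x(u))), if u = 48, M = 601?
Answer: 2*√774046 ≈ 1759.6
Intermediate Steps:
x(O) = 44 (x(O) = 601 - 557 = 44)
√(3639890 + (-543750 + x(u))) = √(3639890 + (-543750 + 44)) = √(3639890 - 543706) = √3096184 = 2*√774046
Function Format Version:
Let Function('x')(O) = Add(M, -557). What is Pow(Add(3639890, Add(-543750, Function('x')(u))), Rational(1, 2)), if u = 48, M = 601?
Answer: Mul(2, Pow(774046, Rational(1, 2))) ≈ 1759.6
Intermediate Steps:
Function('x')(O) = 44 (Function('x')(O) = Add(601, -557) = 44)
Pow(Add(3639890, Add(-543750, Function('x')(u))), Rational(1, 2)) = Pow(Add(3639890, Add(-543750, 44)), Rational(1, 2)) = Pow(Add(3639890, -543706), Rational(1, 2)) = Pow(3096184, Rational(1, 2)) = Mul(2, Pow(774046, Rational(1, 2)))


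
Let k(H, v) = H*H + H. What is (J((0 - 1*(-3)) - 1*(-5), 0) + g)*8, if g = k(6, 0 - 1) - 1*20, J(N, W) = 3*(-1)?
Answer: 152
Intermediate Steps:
J(N, W) = -3
k(H, v) = H + H**2 (k(H, v) = H**2 + H = H + H**2)
g = 22 (g = 6*(1 + 6) - 1*20 = 6*7 - 20 = 42 - 20 = 22)
(J((0 - 1*(-3)) - 1*(-5), 0) + g)*8 = (-3 + 22)*8 = 19*8 = 152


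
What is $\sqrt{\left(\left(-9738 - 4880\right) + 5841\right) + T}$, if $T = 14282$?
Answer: $\sqrt{5505} \approx 74.196$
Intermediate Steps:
$\sqrt{\left(\left(-9738 - 4880\right) + 5841\right) + T} = \sqrt{\left(\left(-9738 - 4880\right) + 5841\right) + 14282} = \sqrt{\left(-14618 + 5841\right) + 14282} = \sqrt{-8777 + 14282} = \sqrt{5505}$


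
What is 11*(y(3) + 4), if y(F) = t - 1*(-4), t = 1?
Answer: 99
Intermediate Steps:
y(F) = 5 (y(F) = 1 - 1*(-4) = 1 + 4 = 5)
11*(y(3) + 4) = 11*(5 + 4) = 11*9 = 99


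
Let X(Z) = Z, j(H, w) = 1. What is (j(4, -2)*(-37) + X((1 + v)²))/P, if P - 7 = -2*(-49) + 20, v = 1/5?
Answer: -889/3125 ≈ -0.28448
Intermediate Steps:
v = ⅕ ≈ 0.20000
P = 125 (P = 7 + (-2*(-49) + 20) = 7 + (98 + 20) = 7 + 118 = 125)
(j(4, -2)*(-37) + X((1 + v)²))/P = (1*(-37) + (1 + ⅕)²)/125 = (-37 + (6/5)²)*(1/125) = (-37 + 36/25)*(1/125) = -889/25*1/125 = -889/3125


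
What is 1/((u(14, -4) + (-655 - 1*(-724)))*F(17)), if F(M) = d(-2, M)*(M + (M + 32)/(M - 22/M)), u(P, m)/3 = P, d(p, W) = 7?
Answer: 89/1391348 ≈ 6.3967e-5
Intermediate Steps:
u(P, m) = 3*P
F(M) = 7*M + 7*(32 + M)/(M - 22/M) (F(M) = 7*(M + (M + 32)/(M - 22/M)) = 7*(M + (32 + M)/(M - 22/M)) = 7*M + 7*(32 + M)/(M - 22/M))
1/((u(14, -4) + (-655 - 1*(-724)))*F(17)) = 1/((3*14 + (-655 - 1*(-724)))*(7*17*(10 + 17 + 17²)/(-22 + 17²))) = 1/((42 + (-655 + 724))*(7*17*(10 + 17 + 289)/(-22 + 289))) = 1/((42 + 69)*(7*17*316/267)) = 1/(111*(7*17*(1/267)*316)) = 1/(111*(37604/267)) = 1/(1391348/89) = 89/1391348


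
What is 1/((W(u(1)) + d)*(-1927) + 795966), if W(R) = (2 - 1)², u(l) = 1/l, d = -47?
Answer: 1/884608 ≈ 1.1304e-6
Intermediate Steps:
W(R) = 1 (W(R) = 1² = 1)
1/((W(u(1)) + d)*(-1927) + 795966) = 1/((1 - 47)*(-1927) + 795966) = 1/(-46*(-1927) + 795966) = 1/(88642 + 795966) = 1/884608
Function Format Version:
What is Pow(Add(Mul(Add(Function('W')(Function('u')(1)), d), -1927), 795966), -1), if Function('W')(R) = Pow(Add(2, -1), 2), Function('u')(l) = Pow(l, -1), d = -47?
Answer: Rational(1, 884608) ≈ 1.1304e-6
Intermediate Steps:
Function('W')(R) = 1 (Function('W')(R) = Pow(1, 2) = 1)
Pow(Add(Mul(Add(Function('W')(Function('u')(1)), d), -1927), 795966), -1) = Pow(Add(Mul(Add(1, -47), -1927), 795966), -1) = Pow(Add(Mul(-46, -1927), 795966), -1) = Pow(Add(88642, 795966), -1) = Pow(884608, -1) = Rational(1, 884608)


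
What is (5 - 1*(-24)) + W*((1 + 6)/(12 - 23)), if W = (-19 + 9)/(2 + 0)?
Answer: 354/11 ≈ 32.182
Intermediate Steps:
W = -5 (W = -10/2 = -10*½ = -5)
(5 - 1*(-24)) + W*((1 + 6)/(12 - 23)) = (5 - 1*(-24)) - 5*(1 + 6)/(12 - 23) = (5 + 24) - 35/(-11) = 29 - 35*(-1)/11 = 29 - 5*(-7/11) = 29 + 35/11 = 354/11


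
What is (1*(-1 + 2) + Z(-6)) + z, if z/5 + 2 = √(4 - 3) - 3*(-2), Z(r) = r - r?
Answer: 26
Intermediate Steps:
Z(r) = 0
z = 25 (z = -10 + 5*(√(4 - 3) - 3*(-2)) = -10 + 5*(√1 + 6) = -10 + 5*(1 + 6) = -10 + 5*7 = -10 + 35 = 25)
(1*(-1 + 2) + Z(-6)) + z = (1*(-1 + 2) + 0) + 25 = (1*1 + 0) + 25 = (1 + 0) + 25 = 1 + 25 = 26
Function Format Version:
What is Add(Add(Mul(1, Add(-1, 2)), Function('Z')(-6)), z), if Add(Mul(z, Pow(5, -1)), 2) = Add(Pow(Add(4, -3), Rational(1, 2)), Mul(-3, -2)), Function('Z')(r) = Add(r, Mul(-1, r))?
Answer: 26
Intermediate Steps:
Function('Z')(r) = 0
z = 25 (z = Add(-10, Mul(5, Add(Pow(Add(4, -3), Rational(1, 2)), Mul(-3, -2)))) = Add(-10, Mul(5, Add(Pow(1, Rational(1, 2)), 6))) = Add(-10, Mul(5, Add(1, 6))) = Add(-10, Mul(5, 7)) = Add(-10, 35) = 25)
Add(Add(Mul(1, Add(-1, 2)), Function('Z')(-6)), z) = Add(Add(Mul(1, Add(-1, 2)), 0), 25) = Add(Add(Mul(1, 1), 0), 25) = Add(Add(1, 0), 25) = Add(1, 25) = 26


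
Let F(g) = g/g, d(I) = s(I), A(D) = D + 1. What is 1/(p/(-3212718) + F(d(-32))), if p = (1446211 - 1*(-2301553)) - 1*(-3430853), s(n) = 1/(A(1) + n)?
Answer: -3212718/3965899 ≈ -0.81009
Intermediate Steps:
A(D) = 1 + D
s(n) = 1/(2 + n) (s(n) = 1/((1 + 1) + n) = 1/(2 + n))
d(I) = 1/(2 + I)
p = 7178617 (p = (1446211 + 2301553) + 3430853 = 3747764 + 3430853 = 7178617)
F(g) = 1
1/(p/(-3212718) + F(d(-32))) = 1/(7178617/(-3212718) + 1) = 1/(7178617*(-1/3212718) + 1) = 1/(-7178617/3212718 + 1) = 1/(-3965899/3212718) = -3212718/3965899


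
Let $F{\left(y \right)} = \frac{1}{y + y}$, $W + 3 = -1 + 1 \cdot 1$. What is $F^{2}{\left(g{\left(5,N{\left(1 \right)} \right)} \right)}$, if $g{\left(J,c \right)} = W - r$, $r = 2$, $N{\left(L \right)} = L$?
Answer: $\frac{1}{100} \approx 0.01$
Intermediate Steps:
$W = -3$ ($W = -3 + \left(-1 + 1 \cdot 1\right) = -3 + \left(-1 + 1\right) = -3 + 0 = -3$)
$g{\left(J,c \right)} = -5$ ($g{\left(J,c \right)} = -3 - 2 = -5$)
$F{\left(y \right)} = \frac{1}{2 y}$
$F^{2}{\left(g{\left(5,N{\left(1 \right)} \right)} \right)} = \left(\frac{1}{2 \left(-5\right)}\right)^{2} = \left(\frac{1}{2} \left(- \frac{1}{5}\right)\right)^{2} = \left(- \frac{1}{10}\right)^{2} = \frac{1}{100}$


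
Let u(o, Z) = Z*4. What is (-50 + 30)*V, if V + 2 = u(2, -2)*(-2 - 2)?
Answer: -600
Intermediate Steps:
u(o, Z) = 4*Z
V = 30 (V = -2 + (4*(-2))*(-2 - 2) = -2 - 8*(-4) = -2 + 32 = 30)
(-50 + 30)*V = (-50 + 30)*30 = -20*30 = -600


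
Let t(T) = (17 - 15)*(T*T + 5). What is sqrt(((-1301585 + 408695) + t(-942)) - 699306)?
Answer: sqrt(182542) ≈ 427.25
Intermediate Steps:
t(T) = 10 + 2*T**2 (t(T) = 2*(T**2 + 5) = 2*(5 + T**2) = 10 + 2*T**2)
sqrt(((-1301585 + 408695) + t(-942)) - 699306) = sqrt(((-1301585 + 408695) + (10 + 2*(-942)**2)) - 699306) = sqrt((-892890 + (10 + 2*887364)) - 699306) = sqrt((-892890 + (10 + 1774728)) - 699306) = sqrt((-892890 + 1774738) - 699306) = sqrt(881848 - 699306) = sqrt(182542)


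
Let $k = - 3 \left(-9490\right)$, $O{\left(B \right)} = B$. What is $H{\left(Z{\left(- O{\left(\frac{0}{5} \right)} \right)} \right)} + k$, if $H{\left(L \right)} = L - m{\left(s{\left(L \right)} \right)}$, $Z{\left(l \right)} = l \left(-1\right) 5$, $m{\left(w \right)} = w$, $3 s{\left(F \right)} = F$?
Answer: $28470$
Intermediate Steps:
$s{\left(F \right)} = \frac{F}{3}$
$k = 28470$ ($k = \left(-1\right) \left(-28470\right) = 28470$)
$Z{\left(l \right)} = - 5 l$ ($Z{\left(l \right)} = - l 5 = - 5 l$)
$H{\left(L \right)} = \frac{2 L}{3}$ ($H{\left(L \right)} = L - \frac{L}{3} = \frac{2 L}{3}$)
$H{\left(Z{\left(- O{\left(\frac{0}{5} \right)} \right)} \right)} + k = \frac{2 \left(- 5 \left(- \frac{0}{5}\right)\right)}{3} + 28470 = \frac{2 \left(- 5 \left(\left(-1\right) 0\right)\right)}{3} + 28470 = \frac{2 \left(\left(-5\right) 0\right)}{3} + 28470 = \frac{2}{3} \cdot 0 + 28470 = 0 + 28470 = 28470$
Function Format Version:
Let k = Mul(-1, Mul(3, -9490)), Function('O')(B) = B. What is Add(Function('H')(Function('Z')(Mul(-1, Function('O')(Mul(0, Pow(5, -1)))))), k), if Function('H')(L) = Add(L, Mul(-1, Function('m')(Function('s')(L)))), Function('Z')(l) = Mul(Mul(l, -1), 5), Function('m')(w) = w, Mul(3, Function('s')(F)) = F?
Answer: 28470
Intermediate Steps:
Function('s')(F) = Mul(Rational(1, 3), F)
k = 28470 (k = Mul(-1, -28470) = 28470)
Function('Z')(l) = Mul(-5, l) (Function('Z')(l) = Mul(Mul(-1, l), 5) = Mul(-5, l))
Function('H')(L) = Mul(Rational(2, 3), L) (Function('H')(L) = Add(L, Mul(-1, Mul(Rational(1, 3), L))) = Add(L, Mul(Rational(-1, 3), L)) = Mul(Rational(2, 3), L))
Add(Function('H')(Function('Z')(Mul(-1, Function('O')(Mul(0, Pow(5, -1)))))), k) = Add(Mul(Rational(2, 3), Mul(-5, Mul(-1, Mul(0, Pow(5, -1))))), 28470) = Add(Mul(Rational(2, 3), Mul(-5, Mul(-1, Mul(0, Rational(1, 5))))), 28470) = Add(Mul(Rational(2, 3), Mul(-5, Mul(-1, 0))), 28470) = Add(Mul(Rational(2, 3), Mul(-5, 0)), 28470) = Add(Mul(Rational(2, 3), 0), 28470) = Add(0, 28470) = 28470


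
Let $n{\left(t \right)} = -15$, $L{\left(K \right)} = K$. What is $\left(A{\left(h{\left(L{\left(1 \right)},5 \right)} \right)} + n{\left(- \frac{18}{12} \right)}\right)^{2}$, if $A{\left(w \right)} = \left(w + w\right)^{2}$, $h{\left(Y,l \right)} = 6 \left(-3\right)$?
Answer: $1640961$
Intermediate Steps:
$h{\left(Y,l \right)} = -18$
$A{\left(w \right)} = 4 w^{2}$ ($A{\left(w \right)} = \left(2 w\right)^{2} = 4 w^{2}$)
$\left(A{\left(h{\left(L{\left(1 \right)},5 \right)} \right)} + n{\left(- \frac{18}{12} \right)}\right)^{2} = \left(4 \left(-18\right)^{2} - 15\right)^{2} = \left(4 \cdot 324 - 15\right)^{2} = \left(1296 - 15\right)^{2} = 1281^{2} = 1640961$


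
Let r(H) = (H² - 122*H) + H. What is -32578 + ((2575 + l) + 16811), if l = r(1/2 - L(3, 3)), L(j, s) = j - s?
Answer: -53009/4 ≈ -13252.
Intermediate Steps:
r(H) = H² - 121*H
l = -241/4 (l = (1/2 - (3 - 1*3))*(-121 + (1/2 - (3 - 1*3))) = (½ - (3 - 3))*(-121 + (½ - (3 - 3))) = (½ - 1*0)*(-121 + (½ - 1*0)) = (½ + 0)*(-121 + (½ + 0)) = (-121 + ½)/2 = (½)*(-241/2) = -241/4 ≈ -60.250)
-32578 + ((2575 + l) + 16811) = -32578 + ((2575 - 241/4) + 16811) = -32578 + (10059/4 + 16811) = -32578 + 77303/4 = -53009/4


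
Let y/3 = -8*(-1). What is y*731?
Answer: 17544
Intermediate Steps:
y = 24 (y = 3*(-8*(-1)) = 3*8 = 24)
y*731 = 24*731 = 17544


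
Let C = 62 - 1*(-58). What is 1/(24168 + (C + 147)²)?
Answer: 1/95457 ≈ 1.0476e-5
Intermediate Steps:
C = 120 (C = 62 + 58 = 120)
1/(24168 + (C + 147)²) = 1/(24168 + (120 + 147)²) = 1/(24168 + 267²) = 1/(24168 + 71289) = 1/95457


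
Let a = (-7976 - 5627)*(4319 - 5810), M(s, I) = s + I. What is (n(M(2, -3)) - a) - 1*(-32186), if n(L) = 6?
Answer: -20249881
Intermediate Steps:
M(s, I) = I + s
a = 20282073 (a = -13603*(-1491) = 20282073)
(n(M(2, -3)) - a) - 1*(-32186) = (6 - 1*20282073) - 1*(-32186) = (6 - 20282073) + 32186 = -20282067 + 32186 = -20249881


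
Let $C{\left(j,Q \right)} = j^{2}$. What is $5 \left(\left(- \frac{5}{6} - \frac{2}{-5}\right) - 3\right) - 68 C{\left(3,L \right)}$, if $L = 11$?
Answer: $- \frac{3775}{6} \approx -629.17$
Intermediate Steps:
$5 \left(\left(- \frac{5}{6} - \frac{2}{-5}\right) - 3\right) - 68 C{\left(3,L \right)} = 5 \left(\left(- \frac{5}{6} - \frac{2}{-5}\right) - 3\right) - 68 \cdot 3^{2} = 5 \left(\left(\left(-5\right) \frac{1}{6} - - \frac{2}{5}\right) - 3\right) - 612 = 5 \left(\left(- \frac{5}{6} + \frac{2}{5}\right) - 3\right) - 612 = 5 \left(- \frac{13}{30} - 3\right) - 612 = 5 \left(- \frac{103}{30}\right) - 612 = - \frac{103}{6} - 612 = - \frac{3775}{6}$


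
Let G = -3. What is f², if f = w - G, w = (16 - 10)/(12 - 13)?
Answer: 9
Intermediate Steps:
w = -6 (w = 6/(-1) = 6*(-1) = -6)
f = -3 (f = -6 - 1*(-3) = -6 + 3 = -3)
f² = (-3)² = 9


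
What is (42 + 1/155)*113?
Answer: 735743/155 ≈ 4746.7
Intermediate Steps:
(42 + 1/155)*113 = (6511/155)*113 = 735743/155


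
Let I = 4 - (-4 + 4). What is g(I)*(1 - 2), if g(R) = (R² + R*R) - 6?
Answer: -26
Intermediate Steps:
I = 4 (I = 4 - 1*0 = 4 + 0 = 4)
g(R) = -6 + 2*R² (g(R) = (R² + R²) - 6 = 2*R² - 6 = -6 + 2*R²)
g(I)*(1 - 2) = (-6 + 2*4²)*(1 - 2) = (-6 + 2*16)*(-1) = (-6 + 32)*(-1) = 26*(-1) = -26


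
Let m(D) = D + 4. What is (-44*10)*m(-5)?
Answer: 440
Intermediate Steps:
m(D) = 4 + D
(-44*10)*m(-5) = (-44*10)*(4 - 5) = -440*(-1) = 440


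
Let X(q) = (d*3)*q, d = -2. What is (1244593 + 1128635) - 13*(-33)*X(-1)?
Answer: 2375802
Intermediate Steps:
X(q) = -6*q (X(q) = (-2*3)*q = -6*q)
(1244593 + 1128635) - 13*(-33)*X(-1) = (1244593 + 1128635) - 13*(-33)*(-6*(-1)) = 2373228 - (-429)*6 = 2373228 - 1*(-2574) = 2373228 + 2574 = 2375802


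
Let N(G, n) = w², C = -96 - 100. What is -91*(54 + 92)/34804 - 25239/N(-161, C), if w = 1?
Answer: -62745103/2486 ≈ -25239.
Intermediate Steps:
C = -196
N(G, n) = 1 (N(G, n) = 1² = 1)
-91*(54 + 92)/34804 - 25239/N(-161, C) = -91*(54 + 92)/34804 - 25239/1 = -91*146*(1/34804) - 25239*1 = -13286*1/34804 - 25239 = -949/2486 - 25239 = -62745103/2486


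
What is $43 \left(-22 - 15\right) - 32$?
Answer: $-1623$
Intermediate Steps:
$43 \left(-22 - 15\right) - 32 = 43 \left(-37\right) - 32 = -1591 - 32 = -1623$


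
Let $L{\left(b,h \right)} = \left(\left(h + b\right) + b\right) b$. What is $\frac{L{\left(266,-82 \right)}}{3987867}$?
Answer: $\frac{39900}{1329289} \approx 0.030016$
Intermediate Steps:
$L{\left(b,h \right)} = b \left(h + 2 b\right)$ ($L{\left(b,h \right)} = \left(\left(b + h\right) + b\right) b = \left(h + 2 b\right) b = b \left(h + 2 b\right)$)
$\frac{L{\left(266,-82 \right)}}{3987867} = \frac{266 \left(-82 + 2 \cdot 266\right)}{3987867} = 266 \left(-82 + 532\right) \frac{1}{3987867} = 266 \cdot 450 \cdot \frac{1}{3987867} = 119700 \cdot \frac{1}{3987867} = \frac{39900}{1329289}$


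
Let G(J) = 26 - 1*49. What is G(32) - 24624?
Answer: -24647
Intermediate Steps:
G(J) = -23 (G(J) = 26 - 49 = -23)
G(32) - 24624 = -23 - 24624 = -24647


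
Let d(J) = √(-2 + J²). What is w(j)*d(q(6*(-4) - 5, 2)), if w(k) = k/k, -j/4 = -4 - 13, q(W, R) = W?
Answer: √839 ≈ 28.965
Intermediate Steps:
j = 68 (j = -4*(-4 - 13) = -4*(-17) = 68)
w(k) = 1
w(j)*d(q(6*(-4) - 5, 2)) = 1*√(-2 + (6*(-4) - 5)²) = 1*√(-2 + (-24 - 5)²) = 1*√(-2 + (-29)²) = 1*√(-2 + 841) = 1*√839 = √839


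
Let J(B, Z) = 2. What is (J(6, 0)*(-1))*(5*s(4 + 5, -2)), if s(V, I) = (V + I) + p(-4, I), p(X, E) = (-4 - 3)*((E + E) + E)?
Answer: -490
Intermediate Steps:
p(X, E) = -21*E (p(X, E) = -7*(2*E + E) = -21*E)
s(V, I) = V - 20*I (s(V, I) = (V + I) - 21*I = (I + V) - 21*I = V - 20*I)
(J(6, 0)*(-1))*(5*s(4 + 5, -2)) = (2*(-1))*(5*((4 + 5) - 20*(-2))) = -10*(9 + 40) = -10*49 = -2*245 = -490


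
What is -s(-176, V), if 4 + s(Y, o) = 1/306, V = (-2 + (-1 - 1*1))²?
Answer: 1223/306 ≈ 3.9967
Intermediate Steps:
V = 16 (V = (-2 + (-1 - 1))² = (-2 - 2)² = (-4)² = 16)
s(Y, o) = -1223/306 (s(Y, o) = -4 + 1/306 = -1223/306)
-s(-176, V) = -1*(-1223/306) = 1223/306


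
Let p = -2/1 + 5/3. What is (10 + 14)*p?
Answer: -8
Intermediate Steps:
p = -⅓ (p = -2*1 + 5*(⅓) = -2 + 5/3 = -⅓ ≈ -0.33333)
(10 + 14)*p = (10 + 14)*(-⅓) = 24*(-⅓) = -8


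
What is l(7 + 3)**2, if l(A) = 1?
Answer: 1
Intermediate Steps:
l(7 + 3)**2 = 1**2 = 1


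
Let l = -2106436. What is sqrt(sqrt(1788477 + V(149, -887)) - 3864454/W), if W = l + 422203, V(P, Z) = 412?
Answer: sqrt(80353592022 + 35020256769*sqrt(1788889))/187137 ≈ 36.603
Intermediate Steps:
W = -1684233 (W = -2106436 + 422203 = -1684233)
sqrt(sqrt(1788477 + V(149, -887)) - 3864454/W) = sqrt(sqrt(1788477 + 412) - 3864454/(-1684233)) = sqrt(sqrt(1788889) - 3864454*(-1/1684233)) = sqrt(sqrt(1788889) + 3864454/1684233) = sqrt(3864454/1684233 + sqrt(1788889))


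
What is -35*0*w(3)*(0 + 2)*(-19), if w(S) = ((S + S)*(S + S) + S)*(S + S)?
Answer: 0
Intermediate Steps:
w(S) = 2*S*(S + 4*S²) (w(S) = ((2*S)*(2*S) + S)*(2*S) = (4*S² + S)*(2*S) = (S + 4*S²)*(2*S) = 2*S*(S + 4*S²))
-35*0*w(3)*(0 + 2)*(-19) = -35*0*(3²*(2 + 8*3))*(0 + 2)*(-19) = -35*0*(9*(2 + 24))*2*(-19) = -35*0*(9*26)*2*(-19) = -35*0*234*2*(-19) = -0*2*(-19) = -35*0*(-19) = 0*(-19) = 0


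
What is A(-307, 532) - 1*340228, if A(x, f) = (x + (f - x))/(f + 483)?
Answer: -49332984/145 ≈ -3.4023e+5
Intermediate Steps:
A(x, f) = f/(483 + f)
A(-307, 532) - 1*340228 = 532/(483 + 532) - 1*340228 = 532/1015 - 340228 = 532*(1/1015) - 340228 = 76/145 - 340228 = -49332984/145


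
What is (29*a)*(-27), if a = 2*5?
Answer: -7830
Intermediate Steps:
a = 10
(29*a)*(-27) = (29*10)*(-27) = 290*(-27) = -7830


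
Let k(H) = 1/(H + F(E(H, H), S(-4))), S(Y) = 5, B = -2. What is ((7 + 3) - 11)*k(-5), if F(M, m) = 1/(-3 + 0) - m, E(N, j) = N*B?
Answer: 3/31 ≈ 0.096774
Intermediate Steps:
E(N, j) = -2*N (E(N, j) = N*(-2) = -2*N)
F(M, m) = -⅓ - m (F(M, m) = 1/(-3) - m = -⅓ - m)
k(H) = 1/(-16/3 + H) (k(H) = 1/(H + (-⅓ - 1*5)) = 1/(H + (-⅓ - 5)) = 1/(H - 16/3) = 1/(-16/3 + H))
((7 + 3) - 11)*k(-5) = ((7 + 3) - 11)*(3/(-16 + 3*(-5))) = (10 - 11)*(3/(-16 - 15)) = -3/(-31) = -3*(-1)/31 = -1*(-3/31) = 3/31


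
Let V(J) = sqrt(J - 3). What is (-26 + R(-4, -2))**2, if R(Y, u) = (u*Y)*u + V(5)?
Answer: (42 - sqrt(2))**2 ≈ 1647.2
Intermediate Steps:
V(J) = sqrt(-3 + J)
R(Y, u) = sqrt(2) + Y*u**2 (R(Y, u) = (u*Y)*u + sqrt(-3 + 5) = (Y*u)*u + sqrt(2) = Y*u**2 + sqrt(2) = sqrt(2) + Y*u**2)
(-26 + R(-4, -2))**2 = (-26 + (sqrt(2) - 4*(-2)**2))**2 = (-26 + (sqrt(2) - 4*4))**2 = (-26 + (sqrt(2) - 16))**2 = (-26 + (-16 + sqrt(2)))**2 = (-42 + sqrt(2))**2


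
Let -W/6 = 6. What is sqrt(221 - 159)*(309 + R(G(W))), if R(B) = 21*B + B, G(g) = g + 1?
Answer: -461*sqrt(62) ≈ -3629.9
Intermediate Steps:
W = -36 (W = -6*6 = -36)
G(g) = 1 + g
R(B) = 22*B
sqrt(221 - 159)*(309 + R(G(W))) = sqrt(221 - 159)*(309 + 22*(1 - 36)) = sqrt(62)*(309 + 22*(-35)) = sqrt(62)*(309 - 770) = sqrt(62)*(-461) = -461*sqrt(62)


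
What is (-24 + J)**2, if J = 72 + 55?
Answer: 10609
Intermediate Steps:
J = 127
(-24 + J)**2 = (-24 + 127)**2 = 103**2 = 10609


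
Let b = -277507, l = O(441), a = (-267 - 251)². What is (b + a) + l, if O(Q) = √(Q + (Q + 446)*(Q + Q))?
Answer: -9183 + 105*√71 ≈ -8298.3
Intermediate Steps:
a = 268324 (a = (-518)² = 268324)
O(Q) = √(Q + 2*Q*(446 + Q)) (O(Q) = √(Q + (446 + Q)*(2*Q)) = √(Q + 2*Q*(446 + Q)))
l = 105*√71 (l = √(441*(893 + 2*441)) = √(441*(893 + 882)) = √(441*1775) = √782775 = 105*√71 ≈ 884.75)
(b + a) + l = (-277507 + 268324) + 105*√71 = -9183 + 105*√71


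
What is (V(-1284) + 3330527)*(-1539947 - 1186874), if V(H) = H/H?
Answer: -9081753691488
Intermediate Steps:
V(H) = 1
(V(-1284) + 3330527)*(-1539947 - 1186874) = (1 + 3330527)*(-1539947 - 1186874) = 3330528*(-2726821) = -9081753691488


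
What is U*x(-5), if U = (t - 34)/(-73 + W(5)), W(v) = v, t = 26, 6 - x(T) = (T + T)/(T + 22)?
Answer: 224/289 ≈ 0.77509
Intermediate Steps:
x(T) = 6 - 2*T/(22 + T) (x(T) = 6 - (T + T)/(T + 22) = 6 - 2*T/(22 + T))
U = 2/17 (U = (26 - 34)/(-73 + 5) = -8/(-68) = -8*(-1/68) = 2/17 ≈ 0.11765)
U*x(-5) = 2*(4*(33 - 5)/(22 - 5))/17 = 2*(4*28/17)/17 = 2*(4*(1/17)*28)/17 = (2/17)*(112/17) = 224/289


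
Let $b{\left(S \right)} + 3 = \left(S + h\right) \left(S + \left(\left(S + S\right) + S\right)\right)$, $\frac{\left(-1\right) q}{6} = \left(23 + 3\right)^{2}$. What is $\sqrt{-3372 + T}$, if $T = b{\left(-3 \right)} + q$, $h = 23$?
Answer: $i \sqrt{7671} \approx 87.584 i$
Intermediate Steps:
$q = -4056$ ($q = - 6 \left(23 + 3\right)^{2} = - 6 \cdot 26^{2} = \left(-6\right) 676 = -4056$)
$b{\left(S \right)} = -3 + 4 S \left(23 + S\right)$ ($b{\left(S \right)} = -3 + \left(S + 23\right) \left(S + \left(\left(S + S\right) + S\right)\right) = -3 + \left(23 + S\right) \left(S + \left(2 S + S\right)\right) = -3 + \left(23 + S\right) \left(S + 3 S\right) = -3 + \left(23 + S\right) 4 S = -3 + 4 S \left(23 + S\right)$)
$T = -4299$ ($T = \left(-3 + 4 \left(-3\right)^{2} + 92 \left(-3\right)\right) - 4056 = \left(-3 + 4 \cdot 9 - 276\right) - 4056 = \left(-3 + 36 - 276\right) - 4056 = -243 - 4056 = -4299$)
$\sqrt{-3372 + T} = \sqrt{-3372 - 4299} = \sqrt{-7671} = i \sqrt{7671}$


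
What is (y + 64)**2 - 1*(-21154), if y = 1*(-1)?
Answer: 25123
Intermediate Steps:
y = -1
(y + 64)**2 - 1*(-21154) = (-1 + 64)**2 - 1*(-21154) = 63**2 + 21154 = 3969 + 21154 = 25123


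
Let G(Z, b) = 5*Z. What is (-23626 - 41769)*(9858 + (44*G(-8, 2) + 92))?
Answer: -535585050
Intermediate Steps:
(-23626 - 41769)*(9858 + (44*G(-8, 2) + 92)) = (-23626 - 41769)*(9858 + (44*(5*(-8)) + 92)) = -65395*(9858 + (44*(-40) + 92)) = -65395*(9858 + (-1760 + 92)) = -65395*(9858 - 1668) = -65395*8190 = -535585050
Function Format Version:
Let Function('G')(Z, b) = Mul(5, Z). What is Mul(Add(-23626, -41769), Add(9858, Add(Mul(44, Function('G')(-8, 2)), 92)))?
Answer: -535585050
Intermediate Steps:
Mul(Add(-23626, -41769), Add(9858, Add(Mul(44, Function('G')(-8, 2)), 92))) = Mul(Add(-23626, -41769), Add(9858, Add(Mul(44, Mul(5, -8)), 92))) = Mul(-65395, Add(9858, Add(Mul(44, -40), 92))) = Mul(-65395, Add(9858, Add(-1760, 92))) = Mul(-65395, Add(9858, -1668)) = Mul(-65395, 8190) = -535585050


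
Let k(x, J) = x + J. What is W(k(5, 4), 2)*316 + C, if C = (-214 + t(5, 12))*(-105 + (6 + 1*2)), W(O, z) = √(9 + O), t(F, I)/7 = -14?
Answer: 30264 + 948*√2 ≈ 31605.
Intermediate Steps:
t(F, I) = -98 (t(F, I) = 7*(-14) = -98)
k(x, J) = J + x
C = 30264 (C = (-214 - 98)*(-105 + (6 + 1*2)) = -312*(-105 + (6 + 2)) = -312*(-105 + 8) = -312*(-97) = 30264)
W(k(5, 4), 2)*316 + C = √(9 + (4 + 5))*316 + 30264 = √(9 + 9)*316 + 30264 = √18*316 + 30264 = (3*√2)*316 + 30264 = 948*√2 + 30264 = 30264 + 948*√2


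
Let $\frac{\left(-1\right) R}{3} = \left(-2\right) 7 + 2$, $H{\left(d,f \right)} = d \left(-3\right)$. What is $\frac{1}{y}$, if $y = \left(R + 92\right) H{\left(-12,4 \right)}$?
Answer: $\frac{1}{4608} \approx 0.00021701$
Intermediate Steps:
$H{\left(d,f \right)} = - 3 d$
$R = 36$ ($R = - 3 \left(\left(-2\right) 7 + 2\right) = - 3 \left(-14 + 2\right) = \left(-3\right) \left(-12\right) = 36$)
$y = 4608$ ($y = \left(36 + 92\right) \left(\left(-3\right) \left(-12\right)\right) = 128 \cdot 36 = 4608$)
$\frac{1}{y} = \frac{1}{4608}$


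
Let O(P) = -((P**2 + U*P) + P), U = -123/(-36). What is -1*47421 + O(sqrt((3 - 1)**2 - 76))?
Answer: -47349 - 53*I*sqrt(2)/2 ≈ -47349.0 - 37.477*I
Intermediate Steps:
U = 41/12 (U = -123*(-1/36) = 41/12 ≈ 3.4167)
O(P) = -P**2 - 53*P/12 (O(P) = -((P**2 + 41*P/12) + P) = -(P**2 + 53*P/12) = -P**2 - 53*P/12)
-1*47421 + O(sqrt((3 - 1)**2 - 76)) = -1*47421 - sqrt((3 - 1)**2 - 76)*(53 + 12*sqrt((3 - 1)**2 - 76))/12 = -47421 - sqrt(2**2 - 76)*(53 + 12*sqrt(2**2 - 76))/12 = -47421 - sqrt(4 - 76)*(53 + 12*sqrt(4 - 76))/12 = -47421 - sqrt(-72)*(53 + 12*sqrt(-72))/12 = -47421 - 6*I*sqrt(2)*(53 + 12*(6*I*sqrt(2)))/12 = -47421 - 6*I*sqrt(2)*(53 + 72*I*sqrt(2))/12 = -47421 - I*sqrt(2)*(53 + 72*I*sqrt(2))/2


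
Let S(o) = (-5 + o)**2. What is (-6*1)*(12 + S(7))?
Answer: -96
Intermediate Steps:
(-6*1)*(12 + S(7)) = (-6*1)*(12 + (-5 + 7)**2) = -6*(12 + 2**2) = -6*(12 + 4) = -6*16 = -96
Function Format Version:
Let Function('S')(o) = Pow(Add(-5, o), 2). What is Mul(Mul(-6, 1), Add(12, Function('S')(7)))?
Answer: -96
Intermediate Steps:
Mul(Mul(-6, 1), Add(12, Function('S')(7))) = Mul(Mul(-6, 1), Add(12, Pow(Add(-5, 7), 2))) = Mul(-6, Add(12, Pow(2, 2))) = Mul(-6, Add(12, 4)) = Mul(-6, 16) = -96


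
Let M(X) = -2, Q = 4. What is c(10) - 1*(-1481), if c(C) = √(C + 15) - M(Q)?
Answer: 1488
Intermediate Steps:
c(C) = 2 + √(15 + C) (c(C) = √(C + 15) - 1*(-2) = √(15 + C) + 2 = 2 + √(15 + C))
c(10) - 1*(-1481) = (2 + √(15 + 10)) - 1*(-1481) = (2 + √25) + 1481 = (2 + 5) + 1481 = 7 + 1481 = 1488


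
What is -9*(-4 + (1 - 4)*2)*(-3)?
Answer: -270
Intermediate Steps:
-9*(-4 + (1 - 4)*2)*(-3) = -9*(-4 - 3*2)*(-3) = -9*(-4 - 6)*(-3) = -9*(-10)*(-3) = 90*(-3) = -270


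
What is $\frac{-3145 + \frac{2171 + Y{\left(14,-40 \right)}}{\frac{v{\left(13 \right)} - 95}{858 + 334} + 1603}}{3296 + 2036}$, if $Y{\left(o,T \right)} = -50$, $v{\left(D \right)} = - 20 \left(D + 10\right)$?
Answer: $- \frac{6005116813}{10185298372} \approx -0.58959$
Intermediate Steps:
$v{\left(D \right)} = -200 - 20 D$ ($v{\left(D \right)} = - 20 \left(10 + D\right) = -200 - 20 D$)
$\frac{-3145 + \frac{2171 + Y{\left(14,-40 \right)}}{\frac{v{\left(13 \right)} - 95}{858 + 334} + 1603}}{3296 + 2036} = \frac{-3145 + \frac{2171 - 50}{\frac{\left(-200 - 260\right) - 95}{858 + 334} + 1603}}{3296 + 2036} = \frac{-3145 + \frac{2121}{\frac{\left(-200 - 260\right) - 95}{1192} + 1603}}{5332} = \left(-3145 + \frac{2121}{\left(-460 - 95\right) \frac{1}{1192} + 1603}\right) \frac{1}{5332} = \left(-3145 + \frac{2121}{\left(-555\right) \frac{1}{1192} + 1603}\right) \frac{1}{5332} = \left(-3145 + \frac{2121}{- \frac{555}{1192} + 1603}\right) \frac{1}{5332} = \left(-3145 + \frac{2121}{\frac{1910221}{1192}}\right) \frac{1}{5332} = \left(-3145 + 2121 \cdot \frac{1192}{1910221}\right) \frac{1}{5332} = \left(-3145 + \frac{2528232}{1910221}\right) \frac{1}{5332} = \left(- \frac{6005116813}{1910221}\right) \frac{1}{5332} = - \frac{6005116813}{10185298372}$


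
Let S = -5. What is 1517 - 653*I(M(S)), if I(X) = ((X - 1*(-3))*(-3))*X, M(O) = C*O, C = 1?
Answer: 21107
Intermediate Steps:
M(O) = O (M(O) = 1*O = O)
I(X) = X*(-9 - 3*X) (I(X) = ((X + 3)*(-3))*X = ((3 + X)*(-3))*X = (-9 - 3*X)*X = X*(-9 - 3*X))
1517 - 653*I(M(S)) = 1517 - (-1959)*(-5)*(3 - 5) = 1517 - (-1959)*(-5)*(-2) = 1517 - 653*(-30) = 1517 + 19590 = 21107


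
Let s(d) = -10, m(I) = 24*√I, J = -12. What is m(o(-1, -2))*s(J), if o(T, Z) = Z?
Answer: -240*I*√2 ≈ -339.41*I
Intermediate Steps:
m(o(-1, -2))*s(J) = (24*√(-2))*(-10) = (24*(I*√2))*(-10) = (24*I*√2)*(-10) = -240*I*√2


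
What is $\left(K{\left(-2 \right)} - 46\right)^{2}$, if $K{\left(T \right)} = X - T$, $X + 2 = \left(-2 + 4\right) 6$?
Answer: $1156$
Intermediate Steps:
$X = 10$ ($X = -2 + \left(-2 + 4\right) 6 = -2 + 2 \cdot 6 = -2 + 12 = 10$)
$K{\left(T \right)} = 10 - T$
$\left(K{\left(-2 \right)} - 46\right)^{2} = \left(\left(10 - -2\right) - 46\right)^{2} = \left(\left(10 + 2\right) - 46\right)^{2} = \left(12 - 46\right)^{2} = \left(-34\right)^{2} = 1156$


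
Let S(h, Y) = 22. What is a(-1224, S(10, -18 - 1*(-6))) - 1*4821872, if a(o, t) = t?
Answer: -4821850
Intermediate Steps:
a(-1224, S(10, -18 - 1*(-6))) - 1*4821872 = 22 - 1*4821872 = 22 - 4821872 = -4821850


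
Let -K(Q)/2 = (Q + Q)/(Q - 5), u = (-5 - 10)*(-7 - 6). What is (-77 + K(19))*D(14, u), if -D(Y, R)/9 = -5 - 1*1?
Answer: -31158/7 ≈ -4451.1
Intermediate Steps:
u = 195 (u = -15*(-13) = 195)
D(Y, R) = 54 (D(Y, R) = -9*(-5 - 1*1) = -9*(-5 - 1) = -9*(-6) = 54)
K(Q) = -4*Q/(-5 + Q) (K(Q) = -2*(Q + Q)/(Q - 5) = -2*2*Q/(-5 + Q) = -4*Q/(-5 + Q))
(-77 + K(19))*D(14, u) = (-77 - 4*19/(-5 + 19))*54 = (-77 - 4*19/14)*54 = (-77 - 4*19*1/14)*54 = (-77 - 38/7)*54 = -577/7*54 = -31158/7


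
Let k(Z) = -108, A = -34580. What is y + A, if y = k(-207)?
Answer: -34688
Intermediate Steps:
y = -108
y + A = -108 - 34580 = -34688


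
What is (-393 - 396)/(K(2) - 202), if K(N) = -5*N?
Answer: 789/212 ≈ 3.7217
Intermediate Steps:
(-393 - 396)/(K(2) - 202) = (-393 - 396)/(-5*2 - 202) = -789/(-10 - 202) = -789/(-212) = -789*(-1/212) = 789/212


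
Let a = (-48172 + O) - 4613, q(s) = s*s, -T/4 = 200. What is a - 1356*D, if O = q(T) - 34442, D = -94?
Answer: 680237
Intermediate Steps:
T = -800 (T = -4*200 = -800)
q(s) = s²
O = 605558 (O = (-800)² - 34442 = 640000 - 34442 = 605558)
a = 552773 (a = (-48172 + 605558) - 4613 = 557386 - 4613 = 552773)
a - 1356*D = 552773 - 1356*(-94) = 552773 + 127464 = 680237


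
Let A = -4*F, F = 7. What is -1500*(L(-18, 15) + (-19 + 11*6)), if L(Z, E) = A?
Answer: -28500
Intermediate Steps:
A = -28 (A = -4*7 = -28)
L(Z, E) = -28
-1500*(L(-18, 15) + (-19 + 11*6)) = -1500*(-28 + (-19 + 11*6)) = -1500*(-28 + (-19 + 66)) = -1500*(-28 + 47) = -1500*19 = -28500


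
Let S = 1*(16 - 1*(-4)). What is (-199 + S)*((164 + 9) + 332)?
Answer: -90395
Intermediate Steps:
S = 20 (S = 1*(16 + 4) = 1*20 = 20)
(-199 + S)*((164 + 9) + 332) = (-199 + 20)*((164 + 9) + 332) = -179*(173 + 332) = -179*505 = -90395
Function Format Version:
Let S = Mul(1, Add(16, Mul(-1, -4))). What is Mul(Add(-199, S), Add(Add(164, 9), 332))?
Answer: -90395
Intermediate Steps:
S = 20 (S = Mul(1, Add(16, 4)) = Mul(1, 20) = 20)
Mul(Add(-199, S), Add(Add(164, 9), 332)) = Mul(Add(-199, 20), Add(Add(164, 9), 332)) = Mul(-179, Add(173, 332)) = Mul(-179, 505) = -90395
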